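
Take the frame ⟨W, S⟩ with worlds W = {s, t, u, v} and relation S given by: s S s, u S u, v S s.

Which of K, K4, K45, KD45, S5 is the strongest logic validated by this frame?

Transitive (axiom 4): yes — every two-step S-path is closed by a direct edge.
Euclidean (axiom 5): yes — any two successors of a common world are S-related.
Serial (axiom D): no — t has no S-successor.
Reflexive (axiom T): no — t is not related to itself.
So F validates K, K4, K45; KD45 would additionally require S to be serial. The strongest is K45.

K45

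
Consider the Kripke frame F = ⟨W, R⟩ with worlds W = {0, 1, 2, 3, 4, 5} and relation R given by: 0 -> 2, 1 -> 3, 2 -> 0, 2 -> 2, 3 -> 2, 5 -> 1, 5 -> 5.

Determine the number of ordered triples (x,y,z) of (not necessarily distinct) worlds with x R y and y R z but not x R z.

4

Enumerating: (0,2,0), (1,3,2), (3,2,0), (5,1,3).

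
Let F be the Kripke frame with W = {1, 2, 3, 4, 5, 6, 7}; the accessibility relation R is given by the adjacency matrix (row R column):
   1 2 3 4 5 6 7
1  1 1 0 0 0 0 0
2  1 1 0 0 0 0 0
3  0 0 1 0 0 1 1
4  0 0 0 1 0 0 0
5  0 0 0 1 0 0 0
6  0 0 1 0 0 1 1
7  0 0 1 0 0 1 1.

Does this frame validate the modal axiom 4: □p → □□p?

Axiom 4 corresponds to the accessibility relation being transitive.
Transitive: yes — every two-step R-path is closed by a direct edge.

Yes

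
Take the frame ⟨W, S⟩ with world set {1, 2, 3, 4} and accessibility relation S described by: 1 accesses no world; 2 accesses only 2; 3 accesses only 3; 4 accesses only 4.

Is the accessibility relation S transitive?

Transitive: yes — every two-step S-path is closed by a direct edge.

Yes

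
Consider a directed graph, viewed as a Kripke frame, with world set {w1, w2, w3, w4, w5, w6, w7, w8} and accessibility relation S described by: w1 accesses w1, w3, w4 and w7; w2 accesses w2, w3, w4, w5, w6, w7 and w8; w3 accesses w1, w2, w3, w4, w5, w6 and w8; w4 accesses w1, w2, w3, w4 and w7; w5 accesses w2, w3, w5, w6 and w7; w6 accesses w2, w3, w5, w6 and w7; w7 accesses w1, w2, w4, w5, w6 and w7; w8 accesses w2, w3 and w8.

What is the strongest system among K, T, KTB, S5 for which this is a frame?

KTB

Reflexive (axiom T): yes — every world is S-related to itself.
Symmetric (axiom B): yes — every pair in S has its reverse in S.
Euclidean (axiom 5): no — w1 S w3 and w1 S w7, but not w3 S w7.
So F validates K, T, KTB; S5 would additionally require S to be Euclidean. The strongest is KTB.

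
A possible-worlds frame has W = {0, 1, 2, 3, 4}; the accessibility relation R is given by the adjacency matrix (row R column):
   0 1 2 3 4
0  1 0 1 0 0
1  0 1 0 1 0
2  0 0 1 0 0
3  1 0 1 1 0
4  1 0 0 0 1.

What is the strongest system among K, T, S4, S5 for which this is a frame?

Reflexive (axiom T): yes — every world is R-related to itself.
Transitive (axiom 4): no — 1 R 3 and 3 R 0, but not 1 R 0.
Euclidean (axiom 5): no — 3 R 2 and 3 R 0, but not 2 R 0.
So F validates K, T; S4 would additionally require R to be transitive. The strongest is T.

T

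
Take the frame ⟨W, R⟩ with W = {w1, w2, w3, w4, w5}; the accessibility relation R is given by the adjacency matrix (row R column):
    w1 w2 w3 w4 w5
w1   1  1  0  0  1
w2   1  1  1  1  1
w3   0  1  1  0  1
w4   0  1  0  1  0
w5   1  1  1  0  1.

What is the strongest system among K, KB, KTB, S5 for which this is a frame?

KTB

Symmetric (axiom B): yes — every pair in R has its reverse in R.
Reflexive (axiom T): yes — every world is R-related to itself.
Euclidean (axiom 5): no — w2 R w1 and w2 R w3, but not w1 R w3.
So F validates K, KB, KTB; S5 would additionally require R to be Euclidean. The strongest is KTB.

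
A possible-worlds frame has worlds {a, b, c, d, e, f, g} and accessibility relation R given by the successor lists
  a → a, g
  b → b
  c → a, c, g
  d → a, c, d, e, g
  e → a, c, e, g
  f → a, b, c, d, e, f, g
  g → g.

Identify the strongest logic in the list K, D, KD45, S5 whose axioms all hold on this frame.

Serial (axiom D): yes — every world has a successor (e.g. a R a).
Euclidean (axiom 5): no — c R g and c R a, but not g R a.
Transitive (axiom 4): yes — every two-step R-path is closed by a direct edge.
Reflexive (axiom T): yes — every world is R-related to itself.
So F validates K, D; KD45 would additionally require R to be Euclidean. The strongest is D.

D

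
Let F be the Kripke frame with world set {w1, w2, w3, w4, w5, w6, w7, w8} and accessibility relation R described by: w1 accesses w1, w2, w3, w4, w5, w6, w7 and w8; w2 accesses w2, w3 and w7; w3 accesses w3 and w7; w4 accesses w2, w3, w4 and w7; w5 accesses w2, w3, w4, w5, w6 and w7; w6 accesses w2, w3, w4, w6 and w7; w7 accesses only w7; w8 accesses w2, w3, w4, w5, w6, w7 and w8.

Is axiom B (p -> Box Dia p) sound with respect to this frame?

The schema B characterises exactly the symmetric frames.
Symmetric: no — w1 R w2 but not w2 R w1.

No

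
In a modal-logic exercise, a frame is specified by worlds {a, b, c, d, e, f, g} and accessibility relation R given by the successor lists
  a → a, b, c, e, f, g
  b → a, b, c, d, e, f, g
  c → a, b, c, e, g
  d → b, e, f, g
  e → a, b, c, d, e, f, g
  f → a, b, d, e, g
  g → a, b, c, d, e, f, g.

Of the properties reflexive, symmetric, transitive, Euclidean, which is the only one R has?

Reflexive: no — d is not related to itself.
Symmetric: yes — every pair in R has its reverse in R.
Transitive: no — a R b and b R d, but not a R d.
Euclidean: no — a R c and a R f, but not c R f.
Only symmetric holds.

symmetric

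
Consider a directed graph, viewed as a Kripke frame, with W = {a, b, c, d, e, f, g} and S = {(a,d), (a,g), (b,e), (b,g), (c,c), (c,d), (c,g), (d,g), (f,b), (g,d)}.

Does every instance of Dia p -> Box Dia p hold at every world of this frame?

No

The schema 5 characterises exactly the Euclidean frames.
Euclidean: no — b S e and b S g, but not e S g.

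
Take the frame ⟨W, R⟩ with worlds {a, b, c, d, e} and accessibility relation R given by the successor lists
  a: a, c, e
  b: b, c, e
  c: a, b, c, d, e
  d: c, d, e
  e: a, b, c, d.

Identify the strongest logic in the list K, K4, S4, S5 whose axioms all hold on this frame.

K

Transitive (axiom 4): no — a R c and c R b, but not a R b.
Reflexive (axiom T): no — e is not related to itself.
Euclidean (axiom 5): no — c R a and c R b, but not a R b.
So F validates K; K4 would additionally require R to be transitive. The strongest is K.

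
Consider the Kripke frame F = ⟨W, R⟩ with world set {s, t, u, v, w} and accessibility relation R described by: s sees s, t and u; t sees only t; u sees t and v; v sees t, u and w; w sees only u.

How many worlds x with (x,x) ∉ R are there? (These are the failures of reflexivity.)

Enumerating: u, v, w.

3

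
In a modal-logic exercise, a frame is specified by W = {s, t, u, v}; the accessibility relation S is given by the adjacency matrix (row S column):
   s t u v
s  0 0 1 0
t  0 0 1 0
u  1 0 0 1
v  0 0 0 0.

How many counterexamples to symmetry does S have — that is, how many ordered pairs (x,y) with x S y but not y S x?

Enumerating: (t,u), (u,v).

2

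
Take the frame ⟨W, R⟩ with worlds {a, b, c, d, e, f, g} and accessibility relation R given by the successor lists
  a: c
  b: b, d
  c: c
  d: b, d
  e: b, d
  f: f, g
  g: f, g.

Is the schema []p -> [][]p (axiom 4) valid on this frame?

Yes

The schema 4 characterises exactly the transitive frames.
Transitive: yes — every two-step R-path is closed by a direct edge.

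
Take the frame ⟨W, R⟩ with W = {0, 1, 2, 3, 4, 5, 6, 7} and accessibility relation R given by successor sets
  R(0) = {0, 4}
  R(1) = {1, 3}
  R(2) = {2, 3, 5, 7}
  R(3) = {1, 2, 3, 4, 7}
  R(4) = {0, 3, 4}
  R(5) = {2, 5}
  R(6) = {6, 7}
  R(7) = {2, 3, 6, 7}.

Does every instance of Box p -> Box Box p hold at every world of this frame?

No

Axiom 4 corresponds to the accessibility relation being transitive.
Transitive: no — 0 R 4 and 4 R 3, but not 0 R 3.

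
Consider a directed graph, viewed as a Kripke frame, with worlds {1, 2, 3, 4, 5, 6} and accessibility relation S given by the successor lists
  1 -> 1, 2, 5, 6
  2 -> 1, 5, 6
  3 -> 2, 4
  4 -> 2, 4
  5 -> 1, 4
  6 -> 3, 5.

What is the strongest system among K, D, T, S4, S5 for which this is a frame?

D

Serial (axiom D): yes — every world has a successor (e.g. 1 S 1).
Reflexive (axiom T): no — 2 is not related to itself.
Transitive (axiom 4): no — 1 S 5 and 5 S 4, but not 1 S 4.
Euclidean (axiom 5): no — 1 S 5 and 1 S 2, but not 5 S 2.
So F validates K, D; T would additionally require S to be reflexive. The strongest is D.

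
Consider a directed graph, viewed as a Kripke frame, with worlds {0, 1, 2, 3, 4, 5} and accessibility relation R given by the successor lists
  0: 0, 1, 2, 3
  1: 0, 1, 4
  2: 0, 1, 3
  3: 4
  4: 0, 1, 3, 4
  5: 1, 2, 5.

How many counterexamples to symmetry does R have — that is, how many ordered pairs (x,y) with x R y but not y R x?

Enumerating: (0,3), (2,1), (2,3), (4,0), (5,1), (5,2).

6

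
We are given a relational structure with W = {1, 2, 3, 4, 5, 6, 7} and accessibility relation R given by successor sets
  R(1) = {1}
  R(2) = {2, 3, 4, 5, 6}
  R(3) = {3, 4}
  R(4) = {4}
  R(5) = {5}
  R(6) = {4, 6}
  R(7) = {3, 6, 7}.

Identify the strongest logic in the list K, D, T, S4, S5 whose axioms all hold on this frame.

Serial (axiom D): yes — every world has a successor (e.g. 1 R 1).
Reflexive (axiom T): yes — every world is R-related to itself.
Transitive (axiom 4): no — 7 R 3 and 3 R 4, but not 7 R 4.
Euclidean (axiom 5): no — 2 R 3 and 2 R 5, but not 3 R 5.
So F validates K, D, T; S4 would additionally require R to be transitive. The strongest is T.

T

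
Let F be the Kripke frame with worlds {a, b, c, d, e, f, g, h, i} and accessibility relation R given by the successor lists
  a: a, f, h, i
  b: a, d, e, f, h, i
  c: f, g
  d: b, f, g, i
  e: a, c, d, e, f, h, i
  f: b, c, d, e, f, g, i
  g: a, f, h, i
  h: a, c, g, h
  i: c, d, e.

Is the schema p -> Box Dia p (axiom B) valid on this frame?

No

The schema B characterises exactly the symmetric frames.
Symmetric: no — a R f but not f R a.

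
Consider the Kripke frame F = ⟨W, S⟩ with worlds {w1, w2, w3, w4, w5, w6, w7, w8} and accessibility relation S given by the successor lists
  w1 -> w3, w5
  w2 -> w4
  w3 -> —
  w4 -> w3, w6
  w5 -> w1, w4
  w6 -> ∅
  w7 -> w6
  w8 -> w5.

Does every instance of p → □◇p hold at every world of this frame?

No

Axiom B corresponds to the accessibility relation being symmetric.
Symmetric: no — w1 S w3 but not w3 S w1.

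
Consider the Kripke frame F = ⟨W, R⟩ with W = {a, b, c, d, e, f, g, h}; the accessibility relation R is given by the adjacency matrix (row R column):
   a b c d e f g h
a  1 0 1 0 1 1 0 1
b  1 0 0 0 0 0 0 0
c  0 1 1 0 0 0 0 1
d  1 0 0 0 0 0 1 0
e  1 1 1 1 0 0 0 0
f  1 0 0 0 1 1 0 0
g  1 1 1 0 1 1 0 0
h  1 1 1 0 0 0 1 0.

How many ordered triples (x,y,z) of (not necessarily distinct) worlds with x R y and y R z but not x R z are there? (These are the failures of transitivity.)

39

Enumerating: (a,c,b), (a,e,b), (a,e,d), (a,h,b), (a,h,g), (b,a,c), (b,a,e), (b,a,f), (b,a,h), (c,b,a), (c,h,a), (c,h,g), … and 27 more.
Total: 39.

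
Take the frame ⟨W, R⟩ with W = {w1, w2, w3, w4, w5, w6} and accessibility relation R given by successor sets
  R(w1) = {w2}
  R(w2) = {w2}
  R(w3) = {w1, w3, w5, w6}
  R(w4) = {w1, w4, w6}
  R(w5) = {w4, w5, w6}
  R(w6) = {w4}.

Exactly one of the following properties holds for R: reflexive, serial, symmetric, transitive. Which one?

Reflexive: no — w1 is not related to itself.
Serial: yes — every world has a successor (e.g. w1 R w2).
Symmetric: no — w1 R w2 but not w2 R w1.
Transitive: no — w3 R w1 and w1 R w2, but not w3 R w2.
Only serial holds.

serial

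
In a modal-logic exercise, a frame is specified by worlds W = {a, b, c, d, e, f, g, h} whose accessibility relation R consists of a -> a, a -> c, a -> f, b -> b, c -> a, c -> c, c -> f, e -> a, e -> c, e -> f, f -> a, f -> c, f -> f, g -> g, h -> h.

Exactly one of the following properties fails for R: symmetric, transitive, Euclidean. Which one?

symmetric

Symmetric: no — e R a but not a R e.
Transitive: yes — every two-step R-path is closed by a direct edge.
Euclidean: yes — any two successors of a common world are R-related.
Only symmetric fails.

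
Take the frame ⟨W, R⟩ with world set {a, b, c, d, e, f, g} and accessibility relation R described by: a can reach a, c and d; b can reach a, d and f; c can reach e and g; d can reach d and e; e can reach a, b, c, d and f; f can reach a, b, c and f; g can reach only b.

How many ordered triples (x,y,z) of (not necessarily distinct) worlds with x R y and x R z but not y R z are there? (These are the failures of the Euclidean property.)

Enumerating: (a,c,a), (a,c,c), (a,c,d), (a,d,a), (a,d,c), (b,a,f), (b,d,a), (b,d,f), (b,f,d), (c,e,e), (c,e,g), (c,g,e), … and 25 more.
Total: 37.

37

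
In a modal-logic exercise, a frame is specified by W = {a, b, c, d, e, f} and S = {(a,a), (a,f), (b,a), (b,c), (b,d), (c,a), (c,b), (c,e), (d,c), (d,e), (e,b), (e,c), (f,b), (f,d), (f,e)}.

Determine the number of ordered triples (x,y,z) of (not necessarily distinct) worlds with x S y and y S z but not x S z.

22

Enumerating: (a,f,b), (a,f,d), (a,f,e), (b,a,f), (b,c,b), (b,c,e), (b,d,e), (c,a,f), (c,b,c), (c,b,d), (c,e,c), (d,c,a), … and 10 more.
Total: 22.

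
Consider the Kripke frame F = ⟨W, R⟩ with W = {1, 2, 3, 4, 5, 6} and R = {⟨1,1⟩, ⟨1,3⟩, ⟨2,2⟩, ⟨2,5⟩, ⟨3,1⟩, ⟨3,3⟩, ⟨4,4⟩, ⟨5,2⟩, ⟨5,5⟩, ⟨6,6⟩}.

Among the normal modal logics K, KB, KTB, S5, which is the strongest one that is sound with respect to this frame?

S5

Symmetric (axiom B): yes — every pair in R has its reverse in R.
Reflexive (axiom T): yes — every world is R-related to itself.
Euclidean (axiom 5): yes — any two successors of a common world are R-related.
So F validates K, KB, KTB, S5. The strongest is S5.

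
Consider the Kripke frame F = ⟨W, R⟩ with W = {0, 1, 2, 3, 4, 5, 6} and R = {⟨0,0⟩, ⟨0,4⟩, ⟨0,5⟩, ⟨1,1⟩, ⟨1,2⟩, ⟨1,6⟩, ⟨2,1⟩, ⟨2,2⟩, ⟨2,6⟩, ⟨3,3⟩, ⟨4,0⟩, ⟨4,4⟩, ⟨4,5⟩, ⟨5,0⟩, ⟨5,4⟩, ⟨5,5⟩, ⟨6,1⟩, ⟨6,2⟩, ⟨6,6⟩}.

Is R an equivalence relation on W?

Reflexive: yes — every world is R-related to itself.
Symmetric: yes — every pair in R has its reverse in R.
Transitive: yes — every two-step R-path is closed by a direct edge.
So R is an equivalence relation.

Yes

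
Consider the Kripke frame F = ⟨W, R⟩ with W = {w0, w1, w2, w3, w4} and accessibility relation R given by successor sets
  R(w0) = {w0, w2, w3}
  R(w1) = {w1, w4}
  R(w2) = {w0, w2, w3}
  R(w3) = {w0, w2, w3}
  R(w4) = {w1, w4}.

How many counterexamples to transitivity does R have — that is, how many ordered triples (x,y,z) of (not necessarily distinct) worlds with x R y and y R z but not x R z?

0

R is transitive; there are no such tuples.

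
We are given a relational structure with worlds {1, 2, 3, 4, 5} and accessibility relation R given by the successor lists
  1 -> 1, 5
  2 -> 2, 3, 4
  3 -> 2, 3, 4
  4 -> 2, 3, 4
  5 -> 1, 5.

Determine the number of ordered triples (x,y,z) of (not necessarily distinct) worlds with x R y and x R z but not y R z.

0

R is Euclidean; there are no such tuples.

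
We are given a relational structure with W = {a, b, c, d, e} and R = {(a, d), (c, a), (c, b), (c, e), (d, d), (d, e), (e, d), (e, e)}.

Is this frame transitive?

Transitive: no — a R d and d R e, but not a R e.

No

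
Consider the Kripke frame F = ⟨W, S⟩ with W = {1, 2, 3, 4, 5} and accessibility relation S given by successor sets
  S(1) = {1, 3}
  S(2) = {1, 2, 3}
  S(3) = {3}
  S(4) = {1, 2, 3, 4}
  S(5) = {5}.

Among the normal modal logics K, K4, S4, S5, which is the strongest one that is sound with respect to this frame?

S4

Transitive (axiom 4): yes — every two-step S-path is closed by a direct edge.
Reflexive (axiom T): yes — every world is S-related to itself.
Euclidean (axiom 5): no — 2 S 3 and 2 S 1, but not 3 S 1.
So F validates K, K4, S4; S5 would additionally require S to be Euclidean. The strongest is S4.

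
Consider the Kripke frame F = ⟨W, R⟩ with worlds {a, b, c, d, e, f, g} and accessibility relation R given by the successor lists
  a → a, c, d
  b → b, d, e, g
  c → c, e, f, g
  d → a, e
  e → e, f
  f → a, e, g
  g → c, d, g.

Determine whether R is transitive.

No

Transitive: no — a R c and c R e, but not a R e.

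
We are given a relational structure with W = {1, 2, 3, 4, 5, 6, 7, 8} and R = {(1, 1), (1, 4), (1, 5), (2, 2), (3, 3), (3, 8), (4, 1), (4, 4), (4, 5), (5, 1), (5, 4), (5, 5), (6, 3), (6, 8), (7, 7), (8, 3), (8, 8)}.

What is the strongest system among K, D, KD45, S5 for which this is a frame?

KD45

Serial (axiom D): yes — every world has a successor (e.g. 1 R 1).
Euclidean (axiom 5): yes — any two successors of a common world are R-related.
Transitive (axiom 4): yes — every two-step R-path is closed by a direct edge.
Reflexive (axiom T): no — 6 is not related to itself.
So F validates K, D, KD45; S5 would additionally require R to be reflexive. The strongest is KD45.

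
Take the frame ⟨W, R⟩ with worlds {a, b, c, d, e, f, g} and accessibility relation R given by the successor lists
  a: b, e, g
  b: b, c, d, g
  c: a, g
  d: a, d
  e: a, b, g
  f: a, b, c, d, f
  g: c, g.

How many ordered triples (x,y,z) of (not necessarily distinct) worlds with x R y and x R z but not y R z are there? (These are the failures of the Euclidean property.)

34

Enumerating: (a,b,e), (a,e,e), (a,g,b), (a,g,e), (b,c,b), (b,c,c), (b,c,d), (b,d,b), (b,d,c), (b,d,g), (b,g,b), (b,g,d), … and 22 more.
Total: 34.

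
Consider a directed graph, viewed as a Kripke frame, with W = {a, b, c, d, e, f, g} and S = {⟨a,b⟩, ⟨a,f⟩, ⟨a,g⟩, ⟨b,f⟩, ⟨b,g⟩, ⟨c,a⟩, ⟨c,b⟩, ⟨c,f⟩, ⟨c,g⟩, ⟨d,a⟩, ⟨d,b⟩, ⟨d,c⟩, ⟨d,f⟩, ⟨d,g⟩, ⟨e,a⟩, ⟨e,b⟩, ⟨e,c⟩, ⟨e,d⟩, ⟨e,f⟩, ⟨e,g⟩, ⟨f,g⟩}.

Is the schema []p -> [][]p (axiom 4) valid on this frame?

Yes

The schema 4 characterises exactly the transitive frames.
Transitive: yes — every two-step S-path is closed by a direct edge.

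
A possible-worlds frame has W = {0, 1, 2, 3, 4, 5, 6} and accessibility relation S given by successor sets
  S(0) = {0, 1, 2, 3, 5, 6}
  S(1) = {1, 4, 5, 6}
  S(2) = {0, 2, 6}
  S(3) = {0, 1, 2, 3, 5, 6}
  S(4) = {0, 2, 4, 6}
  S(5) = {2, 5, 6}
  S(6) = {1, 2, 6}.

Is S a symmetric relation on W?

Symmetric: no — 0 S 1 but not 1 S 0.

No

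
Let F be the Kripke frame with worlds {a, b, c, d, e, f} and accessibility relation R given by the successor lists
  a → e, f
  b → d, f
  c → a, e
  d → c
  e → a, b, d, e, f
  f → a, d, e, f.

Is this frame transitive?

No

Transitive: no — a R e and e R b, but not a R b.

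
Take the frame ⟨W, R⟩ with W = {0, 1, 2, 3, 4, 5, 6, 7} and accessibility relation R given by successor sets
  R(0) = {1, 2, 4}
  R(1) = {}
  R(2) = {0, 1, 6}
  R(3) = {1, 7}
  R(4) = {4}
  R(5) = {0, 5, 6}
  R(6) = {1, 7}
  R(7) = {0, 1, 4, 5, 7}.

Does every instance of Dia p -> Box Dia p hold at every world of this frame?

Axiom 5 corresponds to the accessibility relation being Euclidean.
Euclidean: no — 0 R 1 and 0 R 2, but not 1 R 2.

No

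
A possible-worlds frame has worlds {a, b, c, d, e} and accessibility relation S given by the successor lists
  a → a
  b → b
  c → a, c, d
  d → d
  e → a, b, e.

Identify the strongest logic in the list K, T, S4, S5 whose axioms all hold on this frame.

Reflexive (axiom T): yes — every world is S-related to itself.
Transitive (axiom 4): yes — every two-step S-path is closed by a direct edge.
Euclidean (axiom 5): no — c S a and c S d, but not a S d.
So F validates K, T, S4; S5 would additionally require S to be Euclidean. The strongest is S4.

S4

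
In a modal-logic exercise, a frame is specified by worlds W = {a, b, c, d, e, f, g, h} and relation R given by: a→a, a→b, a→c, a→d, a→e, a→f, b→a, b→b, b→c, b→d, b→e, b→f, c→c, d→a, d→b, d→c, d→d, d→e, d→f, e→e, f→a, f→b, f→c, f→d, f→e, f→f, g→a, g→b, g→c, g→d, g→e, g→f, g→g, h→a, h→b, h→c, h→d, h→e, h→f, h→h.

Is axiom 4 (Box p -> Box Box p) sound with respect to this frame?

Yes

Axiom 4 corresponds to the accessibility relation being transitive.
Transitive: yes — every two-step R-path is closed by a direct edge.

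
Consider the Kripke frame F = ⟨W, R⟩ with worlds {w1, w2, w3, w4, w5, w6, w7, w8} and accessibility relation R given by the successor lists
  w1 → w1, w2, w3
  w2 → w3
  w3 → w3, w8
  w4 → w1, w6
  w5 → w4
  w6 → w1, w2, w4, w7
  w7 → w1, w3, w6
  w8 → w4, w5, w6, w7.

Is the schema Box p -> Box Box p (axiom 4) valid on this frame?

No

The schema 4 characterises exactly the transitive frames.
Transitive: no — w1 R w3 and w3 R w8, but not w1 R w8.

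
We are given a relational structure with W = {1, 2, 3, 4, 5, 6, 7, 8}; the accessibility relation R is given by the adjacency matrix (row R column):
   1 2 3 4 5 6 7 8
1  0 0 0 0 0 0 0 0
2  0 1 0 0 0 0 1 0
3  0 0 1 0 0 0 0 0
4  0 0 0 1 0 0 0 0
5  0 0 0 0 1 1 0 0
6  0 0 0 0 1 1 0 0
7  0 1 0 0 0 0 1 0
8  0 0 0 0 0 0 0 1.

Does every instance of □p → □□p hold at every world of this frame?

Yes

By correspondence theory, 4 is valid on a frame iff R is transitive.
Transitive: yes — every two-step R-path is closed by a direct edge.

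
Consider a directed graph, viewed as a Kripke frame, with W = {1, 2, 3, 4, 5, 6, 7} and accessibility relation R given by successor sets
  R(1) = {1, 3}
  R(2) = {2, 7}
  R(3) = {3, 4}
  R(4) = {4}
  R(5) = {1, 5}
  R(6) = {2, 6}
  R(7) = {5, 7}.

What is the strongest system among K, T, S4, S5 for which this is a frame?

T

Reflexive (axiom T): yes — every world is R-related to itself.
Transitive (axiom 4): no — 1 R 3 and 3 R 4, but not 1 R 4.
Euclidean (axiom 5): no — 1 R 3 and 1 R 1, but not 3 R 1.
So F validates K, T; S4 would additionally require R to be transitive. The strongest is T.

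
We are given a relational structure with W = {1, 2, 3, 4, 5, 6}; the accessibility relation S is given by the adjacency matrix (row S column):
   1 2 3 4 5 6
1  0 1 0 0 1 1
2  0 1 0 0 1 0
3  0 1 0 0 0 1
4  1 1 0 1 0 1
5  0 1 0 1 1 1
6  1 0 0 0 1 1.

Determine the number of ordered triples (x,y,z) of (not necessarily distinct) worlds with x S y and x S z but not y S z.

Enumerating: (1,2,6), (1,6,2), (3,2,6), (3,6,2), (4,1,1), (4,1,4), (4,2,1), (4,2,4), (4,2,6), (4,6,2), (4,6,4), (5,2,4), (5,2,6), (5,4,5), (5,6,2), (5,6,4), (6,1,1), (6,5,1).

18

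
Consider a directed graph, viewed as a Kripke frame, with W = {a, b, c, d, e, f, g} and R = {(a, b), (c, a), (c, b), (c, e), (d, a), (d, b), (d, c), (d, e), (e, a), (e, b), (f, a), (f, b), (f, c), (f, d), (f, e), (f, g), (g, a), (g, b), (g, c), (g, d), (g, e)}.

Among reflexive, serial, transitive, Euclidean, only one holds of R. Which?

Reflexive: no — a is not related to itself.
Serial: no — b has no R-successor.
Transitive: yes — every two-step R-path is closed by a direct edge.
Euclidean: no — c R a and c R e, but not a R e.
Only transitive holds.

transitive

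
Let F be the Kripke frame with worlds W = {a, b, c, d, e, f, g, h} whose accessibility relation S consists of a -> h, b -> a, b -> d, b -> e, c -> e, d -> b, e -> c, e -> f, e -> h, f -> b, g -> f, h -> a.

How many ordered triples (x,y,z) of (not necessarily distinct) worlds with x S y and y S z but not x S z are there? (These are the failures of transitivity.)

Enumerating: (a,h,a), (b,a,h), (b,d,b), (b,e,c), (b,e,f), (b,e,h), (c,e,c), (c,e,f), (c,e,h), (d,b,a), (d,b,d), (d,b,e), … and 8 more.
Total: 20.

20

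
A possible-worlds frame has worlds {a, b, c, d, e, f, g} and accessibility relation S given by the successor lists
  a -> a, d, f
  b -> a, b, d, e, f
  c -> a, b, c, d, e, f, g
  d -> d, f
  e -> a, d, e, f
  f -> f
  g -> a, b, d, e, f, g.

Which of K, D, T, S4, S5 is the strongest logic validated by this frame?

Serial (axiom D): yes — every world has a successor (e.g. a S a).
Reflexive (axiom T): yes — every world is S-related to itself.
Transitive (axiom 4): yes — every two-step S-path is closed by a direct edge.
Euclidean (axiom 5): no — a S f and a S d, but not f S d.
So F validates K, D, T, S4; S5 would additionally require S to be Euclidean. The strongest is S4.

S4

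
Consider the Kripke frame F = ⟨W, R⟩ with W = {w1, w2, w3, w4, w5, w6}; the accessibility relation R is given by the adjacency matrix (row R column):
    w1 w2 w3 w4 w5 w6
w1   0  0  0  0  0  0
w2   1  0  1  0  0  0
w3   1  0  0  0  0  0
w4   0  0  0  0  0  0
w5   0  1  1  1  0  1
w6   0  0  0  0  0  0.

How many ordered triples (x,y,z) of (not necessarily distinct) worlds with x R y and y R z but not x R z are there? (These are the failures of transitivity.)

Enumerating: (w5,w2,w1), (w5,w3,w1).

2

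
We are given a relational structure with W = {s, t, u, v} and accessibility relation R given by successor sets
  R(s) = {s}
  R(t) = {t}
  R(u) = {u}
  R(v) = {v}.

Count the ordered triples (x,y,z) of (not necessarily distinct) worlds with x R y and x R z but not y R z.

R is Euclidean; there are no such tuples.

0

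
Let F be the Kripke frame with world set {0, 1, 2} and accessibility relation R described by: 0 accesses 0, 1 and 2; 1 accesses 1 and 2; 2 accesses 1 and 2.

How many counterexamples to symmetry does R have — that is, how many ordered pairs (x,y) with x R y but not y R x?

Enumerating: (0,1), (0,2).

2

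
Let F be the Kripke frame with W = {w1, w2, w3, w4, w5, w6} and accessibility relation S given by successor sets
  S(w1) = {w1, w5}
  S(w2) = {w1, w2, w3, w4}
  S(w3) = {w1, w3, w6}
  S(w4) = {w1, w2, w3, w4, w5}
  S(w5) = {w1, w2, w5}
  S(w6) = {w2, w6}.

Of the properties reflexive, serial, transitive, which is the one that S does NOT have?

transitive

Reflexive: yes — every world is S-related to itself.
Serial: yes — every world has a successor (e.g. w1 S w1).
Transitive: no — w1 S w5 and w5 S w2, but not w1 S w2.
Only transitive fails.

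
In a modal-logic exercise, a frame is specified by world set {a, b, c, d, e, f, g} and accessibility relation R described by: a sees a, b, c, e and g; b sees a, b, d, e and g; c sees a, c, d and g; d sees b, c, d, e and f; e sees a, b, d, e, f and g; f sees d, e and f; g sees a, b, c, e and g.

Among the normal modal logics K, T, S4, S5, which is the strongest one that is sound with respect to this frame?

Reflexive (axiom T): yes — every world is R-related to itself.
Transitive (axiom 4): no — a R b and b R d, but not a R d.
Euclidean (axiom 5): no — a R b and a R c, but not b R c.
So F validates K, T; S4 would additionally require R to be transitive. The strongest is T.

T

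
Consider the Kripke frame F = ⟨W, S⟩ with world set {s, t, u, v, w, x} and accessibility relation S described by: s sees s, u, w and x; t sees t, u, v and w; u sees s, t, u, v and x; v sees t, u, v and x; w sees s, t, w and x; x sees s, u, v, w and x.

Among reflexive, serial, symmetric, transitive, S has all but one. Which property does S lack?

Reflexive: yes — every world is S-related to itself.
Serial: yes — every world has a successor (e.g. s S s).
Symmetric: yes — every pair in S has its reverse in S.
Transitive: no — s S u and u S t, but not s S t.
Only transitive fails.

transitive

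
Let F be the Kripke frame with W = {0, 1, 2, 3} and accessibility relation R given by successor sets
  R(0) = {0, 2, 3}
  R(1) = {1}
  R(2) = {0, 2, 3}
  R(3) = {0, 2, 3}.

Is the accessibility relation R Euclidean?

Euclidean: yes — any two successors of a common world are R-related.

Yes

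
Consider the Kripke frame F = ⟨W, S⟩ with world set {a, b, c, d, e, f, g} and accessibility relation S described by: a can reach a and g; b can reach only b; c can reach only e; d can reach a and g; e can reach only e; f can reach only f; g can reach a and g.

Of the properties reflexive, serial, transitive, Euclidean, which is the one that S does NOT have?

Reflexive: no — c is not related to itself.
Serial: yes — every world has a successor (e.g. a S a).
Transitive: yes — every two-step S-path is closed by a direct edge.
Euclidean: yes — any two successors of a common world are S-related.
Only reflexive fails.

reflexive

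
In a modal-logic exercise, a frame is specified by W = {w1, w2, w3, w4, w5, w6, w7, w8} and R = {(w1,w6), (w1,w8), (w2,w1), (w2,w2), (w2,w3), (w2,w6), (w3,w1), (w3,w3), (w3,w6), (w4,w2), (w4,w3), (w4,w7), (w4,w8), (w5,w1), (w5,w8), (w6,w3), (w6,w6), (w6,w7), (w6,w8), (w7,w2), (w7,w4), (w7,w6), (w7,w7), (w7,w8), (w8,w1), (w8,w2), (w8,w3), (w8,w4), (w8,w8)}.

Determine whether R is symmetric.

No

Symmetric: no — w1 R w6 but not w6 R w1.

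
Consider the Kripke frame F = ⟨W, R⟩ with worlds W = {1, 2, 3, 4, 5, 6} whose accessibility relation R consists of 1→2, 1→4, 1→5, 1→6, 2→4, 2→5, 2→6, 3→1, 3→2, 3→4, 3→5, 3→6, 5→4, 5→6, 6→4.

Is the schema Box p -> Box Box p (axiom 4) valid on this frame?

Axiom 4 corresponds to the accessibility relation being transitive.
Transitive: yes — every two-step R-path is closed by a direct edge.

Yes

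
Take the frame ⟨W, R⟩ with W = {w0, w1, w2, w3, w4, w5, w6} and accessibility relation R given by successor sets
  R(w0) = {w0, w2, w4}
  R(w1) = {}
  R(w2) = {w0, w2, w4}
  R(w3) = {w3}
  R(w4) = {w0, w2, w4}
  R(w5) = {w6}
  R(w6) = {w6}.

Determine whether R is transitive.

Transitive: yes — every two-step R-path is closed by a direct edge.

Yes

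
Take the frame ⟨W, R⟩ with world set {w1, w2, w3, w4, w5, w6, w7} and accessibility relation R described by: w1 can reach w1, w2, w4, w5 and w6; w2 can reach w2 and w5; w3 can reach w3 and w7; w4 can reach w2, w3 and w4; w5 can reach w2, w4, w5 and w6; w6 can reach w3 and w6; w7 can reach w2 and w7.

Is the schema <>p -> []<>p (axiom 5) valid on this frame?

No

The schema 5 characterises exactly the Euclidean frames.
Euclidean: no — w1 R w2 and w1 R w4, but not w2 R w4.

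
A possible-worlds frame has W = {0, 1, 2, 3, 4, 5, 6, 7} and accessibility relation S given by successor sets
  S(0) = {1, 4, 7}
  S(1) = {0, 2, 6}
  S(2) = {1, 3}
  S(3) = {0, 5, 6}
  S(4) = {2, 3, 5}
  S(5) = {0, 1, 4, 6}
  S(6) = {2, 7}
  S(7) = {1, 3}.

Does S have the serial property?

Yes

Serial: yes — every world has a successor (e.g. 0 S 1).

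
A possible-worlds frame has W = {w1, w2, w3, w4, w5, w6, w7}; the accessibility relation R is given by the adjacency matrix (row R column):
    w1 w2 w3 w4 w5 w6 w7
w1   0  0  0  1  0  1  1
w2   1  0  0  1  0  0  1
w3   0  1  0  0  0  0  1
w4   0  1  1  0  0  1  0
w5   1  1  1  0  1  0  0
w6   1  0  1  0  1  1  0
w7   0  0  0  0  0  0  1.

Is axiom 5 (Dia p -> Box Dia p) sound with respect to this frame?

No

The schema 5 characterises exactly the Euclidean frames.
Euclidean: no — w1 R w4 and w1 R w7, but not w4 R w7.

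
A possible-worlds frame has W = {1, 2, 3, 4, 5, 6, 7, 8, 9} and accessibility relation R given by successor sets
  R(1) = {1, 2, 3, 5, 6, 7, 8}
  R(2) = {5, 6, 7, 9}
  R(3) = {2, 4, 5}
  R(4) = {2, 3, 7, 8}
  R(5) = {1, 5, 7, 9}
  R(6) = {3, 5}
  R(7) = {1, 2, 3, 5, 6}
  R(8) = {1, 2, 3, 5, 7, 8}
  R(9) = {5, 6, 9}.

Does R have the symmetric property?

No

Symmetric: no — 1 R 2 but not 2 R 1.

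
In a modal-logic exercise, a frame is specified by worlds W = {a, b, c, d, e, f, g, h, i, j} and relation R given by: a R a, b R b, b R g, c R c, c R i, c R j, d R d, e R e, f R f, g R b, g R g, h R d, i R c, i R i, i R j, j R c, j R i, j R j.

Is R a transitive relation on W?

Yes

Transitive: yes — every two-step R-path is closed by a direct edge.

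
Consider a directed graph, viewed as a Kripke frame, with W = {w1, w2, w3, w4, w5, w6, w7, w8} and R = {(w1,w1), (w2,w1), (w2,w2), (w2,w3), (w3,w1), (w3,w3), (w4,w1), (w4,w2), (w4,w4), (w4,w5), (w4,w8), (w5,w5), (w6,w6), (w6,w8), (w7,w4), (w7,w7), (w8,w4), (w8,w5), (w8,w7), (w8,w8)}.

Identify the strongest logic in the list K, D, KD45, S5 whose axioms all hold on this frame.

D

Serial (axiom D): yes — every world has a successor (e.g. w1 R w1).
Euclidean (axiom 5): no — w2 R w1 and w2 R w3, but not w1 R w3.
Transitive (axiom 4): no — w4 R w2 and w2 R w3, but not w4 R w3.
Reflexive (axiom T): yes — every world is R-related to itself.
So F validates K, D; KD45 would additionally require R to be Euclidean and transitive. The strongest is D.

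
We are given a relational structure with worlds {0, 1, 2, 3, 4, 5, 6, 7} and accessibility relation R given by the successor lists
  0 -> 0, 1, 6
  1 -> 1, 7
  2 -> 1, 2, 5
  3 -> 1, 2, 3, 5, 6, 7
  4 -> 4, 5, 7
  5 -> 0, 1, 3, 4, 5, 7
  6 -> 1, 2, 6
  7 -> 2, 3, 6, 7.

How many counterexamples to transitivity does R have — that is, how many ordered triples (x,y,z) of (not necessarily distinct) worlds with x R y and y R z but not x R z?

30

Enumerating: (0,1,7), (0,6,2), (1,7,2), (1,7,3), (1,7,6), (2,1,7), (2,5,0), (2,5,3), (2,5,4), (2,5,7), (3,5,0), (3,5,4), … and 18 more.
Total: 30.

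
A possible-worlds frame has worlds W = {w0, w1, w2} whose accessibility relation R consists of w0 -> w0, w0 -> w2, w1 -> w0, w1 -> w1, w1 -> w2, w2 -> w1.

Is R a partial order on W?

Reflexive: no — w2 is not related to itself.
Transitive: no — w0 R w2 and w2 R w1, but not w0 R w1.
Antisymmetric: no — w1 R w2 and w2 R w1 with w1 ≠ w2.
So R is not a partial order.

No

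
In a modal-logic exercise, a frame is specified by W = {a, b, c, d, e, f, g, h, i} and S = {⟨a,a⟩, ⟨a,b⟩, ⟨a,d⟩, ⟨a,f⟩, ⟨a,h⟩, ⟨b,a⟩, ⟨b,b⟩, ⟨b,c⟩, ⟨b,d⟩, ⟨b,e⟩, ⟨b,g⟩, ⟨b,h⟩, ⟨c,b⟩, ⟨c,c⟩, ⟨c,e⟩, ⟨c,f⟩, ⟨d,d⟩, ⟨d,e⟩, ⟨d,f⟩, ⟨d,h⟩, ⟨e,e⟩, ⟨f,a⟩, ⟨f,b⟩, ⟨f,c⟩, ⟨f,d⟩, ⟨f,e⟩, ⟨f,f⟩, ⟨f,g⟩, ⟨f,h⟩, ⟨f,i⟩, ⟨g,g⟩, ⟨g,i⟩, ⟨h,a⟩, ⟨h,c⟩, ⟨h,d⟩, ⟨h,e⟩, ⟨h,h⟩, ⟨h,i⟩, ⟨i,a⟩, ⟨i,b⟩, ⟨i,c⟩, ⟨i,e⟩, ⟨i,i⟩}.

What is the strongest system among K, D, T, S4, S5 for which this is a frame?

T

Serial (axiom D): yes — every world has a successor (e.g. a S a).
Reflexive (axiom T): yes — every world is S-related to itself.
Transitive (axiom 4): no — a S b and b S c, but not a S c.
Euclidean (axiom 5): no — a S b and a S f, but not b S f.
So F validates K, D, T; S4 would additionally require S to be transitive. The strongest is T.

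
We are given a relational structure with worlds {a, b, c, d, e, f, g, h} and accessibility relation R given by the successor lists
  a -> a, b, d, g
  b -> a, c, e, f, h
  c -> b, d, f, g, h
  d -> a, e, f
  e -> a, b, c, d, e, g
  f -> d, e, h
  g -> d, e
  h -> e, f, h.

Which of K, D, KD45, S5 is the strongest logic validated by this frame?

D

Serial (axiom D): yes — every world has a successor (e.g. a R a).
Euclidean (axiom 5): no — a R b and a R d, but not b R d.
Transitive (axiom 4): no — a R b and b R c, but not a R c.
Reflexive (axiom T): no — b is not related to itself.
So F validates K, D; KD45 would additionally require R to be Euclidean and transitive. The strongest is D.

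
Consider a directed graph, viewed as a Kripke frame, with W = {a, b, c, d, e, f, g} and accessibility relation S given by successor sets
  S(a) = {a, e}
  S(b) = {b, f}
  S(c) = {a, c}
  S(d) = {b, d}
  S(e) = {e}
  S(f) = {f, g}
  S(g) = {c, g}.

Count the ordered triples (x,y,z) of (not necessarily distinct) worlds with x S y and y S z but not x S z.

5

Enumerating: (b,f,g), (c,a,e), (d,b,f), (f,g,c), (g,c,a).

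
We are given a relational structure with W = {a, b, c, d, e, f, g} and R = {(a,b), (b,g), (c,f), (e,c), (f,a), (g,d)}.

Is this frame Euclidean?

No

Euclidean: no — a R b and a R b, but not b R b.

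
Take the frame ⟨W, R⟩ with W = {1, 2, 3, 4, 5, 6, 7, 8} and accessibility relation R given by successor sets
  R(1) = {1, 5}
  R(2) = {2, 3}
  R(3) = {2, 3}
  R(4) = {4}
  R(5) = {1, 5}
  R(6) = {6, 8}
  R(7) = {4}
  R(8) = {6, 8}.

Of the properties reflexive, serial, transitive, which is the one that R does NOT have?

reflexive

Reflexive: no — 7 is not related to itself.
Serial: yes — every world has a successor (e.g. 1 R 1).
Transitive: yes — every two-step R-path is closed by a direct edge.
Only reflexive fails.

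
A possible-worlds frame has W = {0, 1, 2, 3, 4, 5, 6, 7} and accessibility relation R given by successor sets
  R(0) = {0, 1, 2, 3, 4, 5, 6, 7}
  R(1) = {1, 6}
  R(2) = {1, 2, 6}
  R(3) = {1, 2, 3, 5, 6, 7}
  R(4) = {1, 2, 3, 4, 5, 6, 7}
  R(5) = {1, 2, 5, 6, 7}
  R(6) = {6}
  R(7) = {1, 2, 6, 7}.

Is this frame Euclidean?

Euclidean: no — 0 R 1 and 0 R 2, but not 1 R 2.

No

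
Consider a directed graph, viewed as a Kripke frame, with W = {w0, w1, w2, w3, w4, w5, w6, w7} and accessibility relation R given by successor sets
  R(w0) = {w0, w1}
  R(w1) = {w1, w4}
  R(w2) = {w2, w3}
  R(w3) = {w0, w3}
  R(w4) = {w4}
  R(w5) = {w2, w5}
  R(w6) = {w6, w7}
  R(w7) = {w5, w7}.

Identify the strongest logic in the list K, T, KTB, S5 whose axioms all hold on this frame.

T

Reflexive (axiom T): yes — every world is R-related to itself.
Symmetric (axiom B): no — w0 R w1 but not w1 R w0.
Euclidean (axiom 5): no — w0 R w1 and w0 R w0, but not w1 R w0.
So F validates K, T; KTB would additionally require R to be symmetric. The strongest is T.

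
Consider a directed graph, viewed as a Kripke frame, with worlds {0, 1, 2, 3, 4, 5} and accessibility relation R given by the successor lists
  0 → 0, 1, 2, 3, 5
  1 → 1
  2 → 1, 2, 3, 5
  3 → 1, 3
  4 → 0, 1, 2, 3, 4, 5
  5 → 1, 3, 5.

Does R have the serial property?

Serial: yes — every world has a successor (e.g. 0 R 0).

Yes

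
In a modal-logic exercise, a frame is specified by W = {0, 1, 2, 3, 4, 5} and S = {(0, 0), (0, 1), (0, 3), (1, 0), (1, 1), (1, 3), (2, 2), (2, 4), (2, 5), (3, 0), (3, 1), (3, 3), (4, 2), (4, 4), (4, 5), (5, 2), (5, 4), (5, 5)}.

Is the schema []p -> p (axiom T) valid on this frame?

Yes

The schema T characterises exactly the reflexive frames.
Reflexive: yes — every world is S-related to itself.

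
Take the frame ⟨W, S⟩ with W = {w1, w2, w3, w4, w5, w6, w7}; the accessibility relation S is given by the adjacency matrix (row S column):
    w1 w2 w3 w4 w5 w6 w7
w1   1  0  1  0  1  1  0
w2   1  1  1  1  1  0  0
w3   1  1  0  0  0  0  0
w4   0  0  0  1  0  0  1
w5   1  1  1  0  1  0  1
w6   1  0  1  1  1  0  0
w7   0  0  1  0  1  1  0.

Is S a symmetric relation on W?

No

Symmetric: no — w2 S w1 but not w1 S w2.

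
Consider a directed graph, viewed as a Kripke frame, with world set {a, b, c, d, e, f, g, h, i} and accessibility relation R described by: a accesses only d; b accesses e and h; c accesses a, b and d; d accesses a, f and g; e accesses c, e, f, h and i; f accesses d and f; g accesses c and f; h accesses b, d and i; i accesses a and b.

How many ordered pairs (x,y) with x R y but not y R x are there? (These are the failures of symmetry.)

Enumerating: (b,e), (c,a), (c,b), (c,d), (d,g), (e,c), (e,f), (e,h), (e,i), (g,c), (g,f), (h,d), (h,i), (i,a), (i,b).

15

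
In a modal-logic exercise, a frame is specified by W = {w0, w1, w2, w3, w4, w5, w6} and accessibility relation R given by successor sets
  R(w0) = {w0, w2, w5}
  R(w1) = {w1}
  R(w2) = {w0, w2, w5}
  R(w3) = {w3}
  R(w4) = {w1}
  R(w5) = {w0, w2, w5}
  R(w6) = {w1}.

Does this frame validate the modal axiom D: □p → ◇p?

The schema D characterises exactly the serial frames.
Serial: yes — every world has a successor (e.g. w0 R w0).

Yes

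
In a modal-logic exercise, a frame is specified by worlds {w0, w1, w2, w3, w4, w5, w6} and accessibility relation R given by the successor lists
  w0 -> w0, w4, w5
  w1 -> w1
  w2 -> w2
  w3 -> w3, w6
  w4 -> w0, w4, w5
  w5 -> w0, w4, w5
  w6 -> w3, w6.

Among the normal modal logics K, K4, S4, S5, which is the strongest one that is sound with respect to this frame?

S5

Transitive (axiom 4): yes — every two-step R-path is closed by a direct edge.
Reflexive (axiom T): yes — every world is R-related to itself.
Euclidean (axiom 5): yes — any two successors of a common world are R-related.
So F validates K, K4, S4, S5. The strongest is S5.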